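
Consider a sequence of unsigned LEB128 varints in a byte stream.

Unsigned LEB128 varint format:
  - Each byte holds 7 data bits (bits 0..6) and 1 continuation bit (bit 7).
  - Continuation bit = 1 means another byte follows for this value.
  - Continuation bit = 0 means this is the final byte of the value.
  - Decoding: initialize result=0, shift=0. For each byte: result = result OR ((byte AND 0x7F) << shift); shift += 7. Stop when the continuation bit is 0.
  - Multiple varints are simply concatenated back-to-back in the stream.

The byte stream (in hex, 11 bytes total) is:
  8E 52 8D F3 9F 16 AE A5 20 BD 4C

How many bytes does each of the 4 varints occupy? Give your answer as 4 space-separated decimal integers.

Answer: 2 4 3 2

Derivation:
  byte[0]=0x8E cont=1 payload=0x0E=14: acc |= 14<<0 -> acc=14 shift=7
  byte[1]=0x52 cont=0 payload=0x52=82: acc |= 82<<7 -> acc=10510 shift=14 [end]
Varint 1: bytes[0:2] = 8E 52 -> value 10510 (2 byte(s))
  byte[2]=0x8D cont=1 payload=0x0D=13: acc |= 13<<0 -> acc=13 shift=7
  byte[3]=0xF3 cont=1 payload=0x73=115: acc |= 115<<7 -> acc=14733 shift=14
  byte[4]=0x9F cont=1 payload=0x1F=31: acc |= 31<<14 -> acc=522637 shift=21
  byte[5]=0x16 cont=0 payload=0x16=22: acc |= 22<<21 -> acc=46659981 shift=28 [end]
Varint 2: bytes[2:6] = 8D F3 9F 16 -> value 46659981 (4 byte(s))
  byte[6]=0xAE cont=1 payload=0x2E=46: acc |= 46<<0 -> acc=46 shift=7
  byte[7]=0xA5 cont=1 payload=0x25=37: acc |= 37<<7 -> acc=4782 shift=14
  byte[8]=0x20 cont=0 payload=0x20=32: acc |= 32<<14 -> acc=529070 shift=21 [end]
Varint 3: bytes[6:9] = AE A5 20 -> value 529070 (3 byte(s))
  byte[9]=0xBD cont=1 payload=0x3D=61: acc |= 61<<0 -> acc=61 shift=7
  byte[10]=0x4C cont=0 payload=0x4C=76: acc |= 76<<7 -> acc=9789 shift=14 [end]
Varint 4: bytes[9:11] = BD 4C -> value 9789 (2 byte(s))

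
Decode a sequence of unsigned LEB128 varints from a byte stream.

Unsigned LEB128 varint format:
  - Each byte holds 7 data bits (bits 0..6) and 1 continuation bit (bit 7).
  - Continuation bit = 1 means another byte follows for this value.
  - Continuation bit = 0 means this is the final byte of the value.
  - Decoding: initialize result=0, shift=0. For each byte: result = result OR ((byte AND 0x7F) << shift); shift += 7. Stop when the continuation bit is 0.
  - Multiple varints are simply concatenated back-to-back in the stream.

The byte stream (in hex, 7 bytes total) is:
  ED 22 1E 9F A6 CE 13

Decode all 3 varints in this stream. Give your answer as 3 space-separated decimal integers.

Answer: 4461 30 41128735

Derivation:
  byte[0]=0xED cont=1 payload=0x6D=109: acc |= 109<<0 -> acc=109 shift=7
  byte[1]=0x22 cont=0 payload=0x22=34: acc |= 34<<7 -> acc=4461 shift=14 [end]
Varint 1: bytes[0:2] = ED 22 -> value 4461 (2 byte(s))
  byte[2]=0x1E cont=0 payload=0x1E=30: acc |= 30<<0 -> acc=30 shift=7 [end]
Varint 2: bytes[2:3] = 1E -> value 30 (1 byte(s))
  byte[3]=0x9F cont=1 payload=0x1F=31: acc |= 31<<0 -> acc=31 shift=7
  byte[4]=0xA6 cont=1 payload=0x26=38: acc |= 38<<7 -> acc=4895 shift=14
  byte[5]=0xCE cont=1 payload=0x4E=78: acc |= 78<<14 -> acc=1282847 shift=21
  byte[6]=0x13 cont=0 payload=0x13=19: acc |= 19<<21 -> acc=41128735 shift=28 [end]
Varint 3: bytes[3:7] = 9F A6 CE 13 -> value 41128735 (4 byte(s))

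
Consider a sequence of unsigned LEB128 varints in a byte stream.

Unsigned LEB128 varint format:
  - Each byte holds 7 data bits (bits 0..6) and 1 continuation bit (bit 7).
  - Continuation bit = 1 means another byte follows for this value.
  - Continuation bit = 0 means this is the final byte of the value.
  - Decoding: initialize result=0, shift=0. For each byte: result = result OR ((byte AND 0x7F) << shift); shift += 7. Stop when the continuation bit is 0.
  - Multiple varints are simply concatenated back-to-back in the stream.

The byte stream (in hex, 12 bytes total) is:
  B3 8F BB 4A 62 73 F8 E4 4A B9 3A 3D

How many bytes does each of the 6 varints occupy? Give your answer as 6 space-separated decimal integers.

  byte[0]=0xB3 cont=1 payload=0x33=51: acc |= 51<<0 -> acc=51 shift=7
  byte[1]=0x8F cont=1 payload=0x0F=15: acc |= 15<<7 -> acc=1971 shift=14
  byte[2]=0xBB cont=1 payload=0x3B=59: acc |= 59<<14 -> acc=968627 shift=21
  byte[3]=0x4A cont=0 payload=0x4A=74: acc |= 74<<21 -> acc=156157875 shift=28 [end]
Varint 1: bytes[0:4] = B3 8F BB 4A -> value 156157875 (4 byte(s))
  byte[4]=0x62 cont=0 payload=0x62=98: acc |= 98<<0 -> acc=98 shift=7 [end]
Varint 2: bytes[4:5] = 62 -> value 98 (1 byte(s))
  byte[5]=0x73 cont=0 payload=0x73=115: acc |= 115<<0 -> acc=115 shift=7 [end]
Varint 3: bytes[5:6] = 73 -> value 115 (1 byte(s))
  byte[6]=0xF8 cont=1 payload=0x78=120: acc |= 120<<0 -> acc=120 shift=7
  byte[7]=0xE4 cont=1 payload=0x64=100: acc |= 100<<7 -> acc=12920 shift=14
  byte[8]=0x4A cont=0 payload=0x4A=74: acc |= 74<<14 -> acc=1225336 shift=21 [end]
Varint 4: bytes[6:9] = F8 E4 4A -> value 1225336 (3 byte(s))
  byte[9]=0xB9 cont=1 payload=0x39=57: acc |= 57<<0 -> acc=57 shift=7
  byte[10]=0x3A cont=0 payload=0x3A=58: acc |= 58<<7 -> acc=7481 shift=14 [end]
Varint 5: bytes[9:11] = B9 3A -> value 7481 (2 byte(s))
  byte[11]=0x3D cont=0 payload=0x3D=61: acc |= 61<<0 -> acc=61 shift=7 [end]
Varint 6: bytes[11:12] = 3D -> value 61 (1 byte(s))

Answer: 4 1 1 3 2 1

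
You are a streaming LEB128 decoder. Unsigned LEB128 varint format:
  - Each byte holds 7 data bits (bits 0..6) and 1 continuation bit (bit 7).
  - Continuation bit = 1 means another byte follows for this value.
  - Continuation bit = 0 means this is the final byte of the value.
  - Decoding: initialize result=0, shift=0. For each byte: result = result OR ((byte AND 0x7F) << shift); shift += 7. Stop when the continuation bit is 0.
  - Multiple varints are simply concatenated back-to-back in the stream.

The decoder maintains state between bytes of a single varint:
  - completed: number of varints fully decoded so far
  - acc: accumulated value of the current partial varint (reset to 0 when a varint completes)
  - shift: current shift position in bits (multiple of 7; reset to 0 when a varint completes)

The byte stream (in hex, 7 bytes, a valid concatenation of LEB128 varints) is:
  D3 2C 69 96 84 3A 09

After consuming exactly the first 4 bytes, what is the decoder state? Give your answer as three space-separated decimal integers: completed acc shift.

Answer: 2 22 7

Derivation:
byte[0]=0xD3 cont=1 payload=0x53: acc |= 83<<0 -> completed=0 acc=83 shift=7
byte[1]=0x2C cont=0 payload=0x2C: varint #1 complete (value=5715); reset -> completed=1 acc=0 shift=0
byte[2]=0x69 cont=0 payload=0x69: varint #2 complete (value=105); reset -> completed=2 acc=0 shift=0
byte[3]=0x96 cont=1 payload=0x16: acc |= 22<<0 -> completed=2 acc=22 shift=7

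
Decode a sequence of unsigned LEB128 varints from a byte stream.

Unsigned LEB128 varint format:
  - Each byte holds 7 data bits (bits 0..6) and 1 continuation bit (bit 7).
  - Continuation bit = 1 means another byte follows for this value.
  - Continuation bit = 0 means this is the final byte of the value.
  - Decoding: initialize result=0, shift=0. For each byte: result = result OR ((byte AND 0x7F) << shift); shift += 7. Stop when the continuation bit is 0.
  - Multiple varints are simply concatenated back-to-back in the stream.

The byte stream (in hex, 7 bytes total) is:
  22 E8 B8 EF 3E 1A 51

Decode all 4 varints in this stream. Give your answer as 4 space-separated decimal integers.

  byte[0]=0x22 cont=0 payload=0x22=34: acc |= 34<<0 -> acc=34 shift=7 [end]
Varint 1: bytes[0:1] = 22 -> value 34 (1 byte(s))
  byte[1]=0xE8 cont=1 payload=0x68=104: acc |= 104<<0 -> acc=104 shift=7
  byte[2]=0xB8 cont=1 payload=0x38=56: acc |= 56<<7 -> acc=7272 shift=14
  byte[3]=0xEF cont=1 payload=0x6F=111: acc |= 111<<14 -> acc=1825896 shift=21
  byte[4]=0x3E cont=0 payload=0x3E=62: acc |= 62<<21 -> acc=131849320 shift=28 [end]
Varint 2: bytes[1:5] = E8 B8 EF 3E -> value 131849320 (4 byte(s))
  byte[5]=0x1A cont=0 payload=0x1A=26: acc |= 26<<0 -> acc=26 shift=7 [end]
Varint 3: bytes[5:6] = 1A -> value 26 (1 byte(s))
  byte[6]=0x51 cont=0 payload=0x51=81: acc |= 81<<0 -> acc=81 shift=7 [end]
Varint 4: bytes[6:7] = 51 -> value 81 (1 byte(s))

Answer: 34 131849320 26 81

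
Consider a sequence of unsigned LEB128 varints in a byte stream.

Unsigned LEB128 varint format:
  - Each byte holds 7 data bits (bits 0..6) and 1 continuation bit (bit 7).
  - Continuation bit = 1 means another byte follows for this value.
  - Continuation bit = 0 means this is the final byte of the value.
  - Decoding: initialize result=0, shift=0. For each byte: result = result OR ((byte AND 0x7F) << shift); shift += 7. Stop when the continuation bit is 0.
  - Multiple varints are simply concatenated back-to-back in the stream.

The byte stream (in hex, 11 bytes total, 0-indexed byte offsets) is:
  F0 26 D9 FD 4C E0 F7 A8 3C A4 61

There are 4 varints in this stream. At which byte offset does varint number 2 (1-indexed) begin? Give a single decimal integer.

  byte[0]=0xF0 cont=1 payload=0x70=112: acc |= 112<<0 -> acc=112 shift=7
  byte[1]=0x26 cont=0 payload=0x26=38: acc |= 38<<7 -> acc=4976 shift=14 [end]
Varint 1: bytes[0:2] = F0 26 -> value 4976 (2 byte(s))
  byte[2]=0xD9 cont=1 payload=0x59=89: acc |= 89<<0 -> acc=89 shift=7
  byte[3]=0xFD cont=1 payload=0x7D=125: acc |= 125<<7 -> acc=16089 shift=14
  byte[4]=0x4C cont=0 payload=0x4C=76: acc |= 76<<14 -> acc=1261273 shift=21 [end]
Varint 2: bytes[2:5] = D9 FD 4C -> value 1261273 (3 byte(s))
  byte[5]=0xE0 cont=1 payload=0x60=96: acc |= 96<<0 -> acc=96 shift=7
  byte[6]=0xF7 cont=1 payload=0x77=119: acc |= 119<<7 -> acc=15328 shift=14
  byte[7]=0xA8 cont=1 payload=0x28=40: acc |= 40<<14 -> acc=670688 shift=21
  byte[8]=0x3C cont=0 payload=0x3C=60: acc |= 60<<21 -> acc=126499808 shift=28 [end]
Varint 3: bytes[5:9] = E0 F7 A8 3C -> value 126499808 (4 byte(s))
  byte[9]=0xA4 cont=1 payload=0x24=36: acc |= 36<<0 -> acc=36 shift=7
  byte[10]=0x61 cont=0 payload=0x61=97: acc |= 97<<7 -> acc=12452 shift=14 [end]
Varint 4: bytes[9:11] = A4 61 -> value 12452 (2 byte(s))

Answer: 2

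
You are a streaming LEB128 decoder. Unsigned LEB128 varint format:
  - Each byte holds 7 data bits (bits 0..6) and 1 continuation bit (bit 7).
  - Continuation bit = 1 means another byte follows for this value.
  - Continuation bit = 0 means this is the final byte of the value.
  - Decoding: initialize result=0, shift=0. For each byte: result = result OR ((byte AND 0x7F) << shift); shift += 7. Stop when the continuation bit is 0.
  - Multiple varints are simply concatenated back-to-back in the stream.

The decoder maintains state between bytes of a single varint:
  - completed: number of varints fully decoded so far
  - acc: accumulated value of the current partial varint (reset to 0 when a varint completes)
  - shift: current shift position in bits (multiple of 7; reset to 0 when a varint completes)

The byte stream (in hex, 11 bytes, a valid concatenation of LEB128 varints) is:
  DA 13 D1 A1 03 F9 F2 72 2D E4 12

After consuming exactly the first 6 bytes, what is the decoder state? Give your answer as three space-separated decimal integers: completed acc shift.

byte[0]=0xDA cont=1 payload=0x5A: acc |= 90<<0 -> completed=0 acc=90 shift=7
byte[1]=0x13 cont=0 payload=0x13: varint #1 complete (value=2522); reset -> completed=1 acc=0 shift=0
byte[2]=0xD1 cont=1 payload=0x51: acc |= 81<<0 -> completed=1 acc=81 shift=7
byte[3]=0xA1 cont=1 payload=0x21: acc |= 33<<7 -> completed=1 acc=4305 shift=14
byte[4]=0x03 cont=0 payload=0x03: varint #2 complete (value=53457); reset -> completed=2 acc=0 shift=0
byte[5]=0xF9 cont=1 payload=0x79: acc |= 121<<0 -> completed=2 acc=121 shift=7

Answer: 2 121 7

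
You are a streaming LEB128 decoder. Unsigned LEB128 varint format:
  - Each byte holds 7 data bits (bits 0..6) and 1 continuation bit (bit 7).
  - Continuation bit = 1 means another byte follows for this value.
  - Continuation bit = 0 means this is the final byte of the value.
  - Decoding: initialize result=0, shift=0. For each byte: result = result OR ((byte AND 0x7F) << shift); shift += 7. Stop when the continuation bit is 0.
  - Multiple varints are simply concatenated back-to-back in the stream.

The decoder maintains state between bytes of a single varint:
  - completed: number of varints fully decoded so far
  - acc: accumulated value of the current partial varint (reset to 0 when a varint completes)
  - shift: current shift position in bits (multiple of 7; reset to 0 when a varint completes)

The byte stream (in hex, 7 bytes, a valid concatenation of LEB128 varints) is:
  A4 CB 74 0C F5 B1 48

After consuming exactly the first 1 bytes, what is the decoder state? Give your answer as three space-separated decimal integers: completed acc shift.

byte[0]=0xA4 cont=1 payload=0x24: acc |= 36<<0 -> completed=0 acc=36 shift=7

Answer: 0 36 7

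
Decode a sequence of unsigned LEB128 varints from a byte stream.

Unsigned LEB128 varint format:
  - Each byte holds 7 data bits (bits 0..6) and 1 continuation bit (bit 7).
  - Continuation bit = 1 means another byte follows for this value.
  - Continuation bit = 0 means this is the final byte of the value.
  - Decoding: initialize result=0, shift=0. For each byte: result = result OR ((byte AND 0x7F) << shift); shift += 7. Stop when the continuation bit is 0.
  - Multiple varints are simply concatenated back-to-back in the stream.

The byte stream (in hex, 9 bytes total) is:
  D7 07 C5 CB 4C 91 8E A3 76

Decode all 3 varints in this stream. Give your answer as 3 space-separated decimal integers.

Answer: 983 1254853 248039185

Derivation:
  byte[0]=0xD7 cont=1 payload=0x57=87: acc |= 87<<0 -> acc=87 shift=7
  byte[1]=0x07 cont=0 payload=0x07=7: acc |= 7<<7 -> acc=983 shift=14 [end]
Varint 1: bytes[0:2] = D7 07 -> value 983 (2 byte(s))
  byte[2]=0xC5 cont=1 payload=0x45=69: acc |= 69<<0 -> acc=69 shift=7
  byte[3]=0xCB cont=1 payload=0x4B=75: acc |= 75<<7 -> acc=9669 shift=14
  byte[4]=0x4C cont=0 payload=0x4C=76: acc |= 76<<14 -> acc=1254853 shift=21 [end]
Varint 2: bytes[2:5] = C5 CB 4C -> value 1254853 (3 byte(s))
  byte[5]=0x91 cont=1 payload=0x11=17: acc |= 17<<0 -> acc=17 shift=7
  byte[6]=0x8E cont=1 payload=0x0E=14: acc |= 14<<7 -> acc=1809 shift=14
  byte[7]=0xA3 cont=1 payload=0x23=35: acc |= 35<<14 -> acc=575249 shift=21
  byte[8]=0x76 cont=0 payload=0x76=118: acc |= 118<<21 -> acc=248039185 shift=28 [end]
Varint 3: bytes[5:9] = 91 8E A3 76 -> value 248039185 (4 byte(s))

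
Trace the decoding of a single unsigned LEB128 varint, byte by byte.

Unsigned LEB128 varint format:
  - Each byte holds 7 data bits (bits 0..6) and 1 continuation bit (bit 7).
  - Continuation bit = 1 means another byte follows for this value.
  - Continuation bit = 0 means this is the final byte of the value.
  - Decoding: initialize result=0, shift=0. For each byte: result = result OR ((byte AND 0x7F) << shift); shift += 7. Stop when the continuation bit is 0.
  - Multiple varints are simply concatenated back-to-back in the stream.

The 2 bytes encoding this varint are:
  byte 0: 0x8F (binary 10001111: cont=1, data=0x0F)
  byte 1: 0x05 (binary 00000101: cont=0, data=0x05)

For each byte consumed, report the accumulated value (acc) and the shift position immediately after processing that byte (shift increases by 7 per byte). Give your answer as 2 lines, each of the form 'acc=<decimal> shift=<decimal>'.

byte 0=0x8F: payload=0x0F=15, contrib = 15<<0 = 15; acc -> 15, shift -> 7
byte 1=0x05: payload=0x05=5, contrib = 5<<7 = 640; acc -> 655, shift -> 14

Answer: acc=15 shift=7
acc=655 shift=14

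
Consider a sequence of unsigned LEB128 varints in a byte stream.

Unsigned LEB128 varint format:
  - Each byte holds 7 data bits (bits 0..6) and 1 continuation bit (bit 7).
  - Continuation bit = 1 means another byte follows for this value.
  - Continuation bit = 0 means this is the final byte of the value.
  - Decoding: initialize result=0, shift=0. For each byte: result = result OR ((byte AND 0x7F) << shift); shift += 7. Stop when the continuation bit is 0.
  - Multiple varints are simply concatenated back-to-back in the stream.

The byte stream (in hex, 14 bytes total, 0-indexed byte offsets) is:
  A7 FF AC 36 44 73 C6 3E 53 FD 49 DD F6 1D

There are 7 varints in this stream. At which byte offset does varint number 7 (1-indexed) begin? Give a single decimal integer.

Answer: 11

Derivation:
  byte[0]=0xA7 cont=1 payload=0x27=39: acc |= 39<<0 -> acc=39 shift=7
  byte[1]=0xFF cont=1 payload=0x7F=127: acc |= 127<<7 -> acc=16295 shift=14
  byte[2]=0xAC cont=1 payload=0x2C=44: acc |= 44<<14 -> acc=737191 shift=21
  byte[3]=0x36 cont=0 payload=0x36=54: acc |= 54<<21 -> acc=113983399 shift=28 [end]
Varint 1: bytes[0:4] = A7 FF AC 36 -> value 113983399 (4 byte(s))
  byte[4]=0x44 cont=0 payload=0x44=68: acc |= 68<<0 -> acc=68 shift=7 [end]
Varint 2: bytes[4:5] = 44 -> value 68 (1 byte(s))
  byte[5]=0x73 cont=0 payload=0x73=115: acc |= 115<<0 -> acc=115 shift=7 [end]
Varint 3: bytes[5:6] = 73 -> value 115 (1 byte(s))
  byte[6]=0xC6 cont=1 payload=0x46=70: acc |= 70<<0 -> acc=70 shift=7
  byte[7]=0x3E cont=0 payload=0x3E=62: acc |= 62<<7 -> acc=8006 shift=14 [end]
Varint 4: bytes[6:8] = C6 3E -> value 8006 (2 byte(s))
  byte[8]=0x53 cont=0 payload=0x53=83: acc |= 83<<0 -> acc=83 shift=7 [end]
Varint 5: bytes[8:9] = 53 -> value 83 (1 byte(s))
  byte[9]=0xFD cont=1 payload=0x7D=125: acc |= 125<<0 -> acc=125 shift=7
  byte[10]=0x49 cont=0 payload=0x49=73: acc |= 73<<7 -> acc=9469 shift=14 [end]
Varint 6: bytes[9:11] = FD 49 -> value 9469 (2 byte(s))
  byte[11]=0xDD cont=1 payload=0x5D=93: acc |= 93<<0 -> acc=93 shift=7
  byte[12]=0xF6 cont=1 payload=0x76=118: acc |= 118<<7 -> acc=15197 shift=14
  byte[13]=0x1D cont=0 payload=0x1D=29: acc |= 29<<14 -> acc=490333 shift=21 [end]
Varint 7: bytes[11:14] = DD F6 1D -> value 490333 (3 byte(s))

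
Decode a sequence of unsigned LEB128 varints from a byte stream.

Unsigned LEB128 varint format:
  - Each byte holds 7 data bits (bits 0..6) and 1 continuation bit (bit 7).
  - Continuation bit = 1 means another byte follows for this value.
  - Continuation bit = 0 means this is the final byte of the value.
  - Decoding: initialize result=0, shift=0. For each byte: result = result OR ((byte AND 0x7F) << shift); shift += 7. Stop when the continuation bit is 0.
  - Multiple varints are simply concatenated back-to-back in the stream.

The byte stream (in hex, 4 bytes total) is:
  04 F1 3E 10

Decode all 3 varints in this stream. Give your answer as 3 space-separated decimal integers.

Answer: 4 8049 16

Derivation:
  byte[0]=0x04 cont=0 payload=0x04=4: acc |= 4<<0 -> acc=4 shift=7 [end]
Varint 1: bytes[0:1] = 04 -> value 4 (1 byte(s))
  byte[1]=0xF1 cont=1 payload=0x71=113: acc |= 113<<0 -> acc=113 shift=7
  byte[2]=0x3E cont=0 payload=0x3E=62: acc |= 62<<7 -> acc=8049 shift=14 [end]
Varint 2: bytes[1:3] = F1 3E -> value 8049 (2 byte(s))
  byte[3]=0x10 cont=0 payload=0x10=16: acc |= 16<<0 -> acc=16 shift=7 [end]
Varint 3: bytes[3:4] = 10 -> value 16 (1 byte(s))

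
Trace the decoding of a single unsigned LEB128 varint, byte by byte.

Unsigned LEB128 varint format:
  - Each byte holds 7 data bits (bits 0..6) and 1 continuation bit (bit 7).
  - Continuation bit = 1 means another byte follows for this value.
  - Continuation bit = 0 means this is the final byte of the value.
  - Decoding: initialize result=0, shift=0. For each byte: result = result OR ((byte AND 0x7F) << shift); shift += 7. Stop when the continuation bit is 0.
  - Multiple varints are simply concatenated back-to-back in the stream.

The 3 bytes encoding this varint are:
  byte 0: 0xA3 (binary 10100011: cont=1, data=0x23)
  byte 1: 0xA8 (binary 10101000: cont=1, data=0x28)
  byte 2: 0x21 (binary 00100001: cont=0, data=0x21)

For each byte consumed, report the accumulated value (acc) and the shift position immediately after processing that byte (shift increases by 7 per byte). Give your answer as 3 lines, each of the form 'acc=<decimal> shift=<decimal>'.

Answer: acc=35 shift=7
acc=5155 shift=14
acc=545827 shift=21

Derivation:
byte 0=0xA3: payload=0x23=35, contrib = 35<<0 = 35; acc -> 35, shift -> 7
byte 1=0xA8: payload=0x28=40, contrib = 40<<7 = 5120; acc -> 5155, shift -> 14
byte 2=0x21: payload=0x21=33, contrib = 33<<14 = 540672; acc -> 545827, shift -> 21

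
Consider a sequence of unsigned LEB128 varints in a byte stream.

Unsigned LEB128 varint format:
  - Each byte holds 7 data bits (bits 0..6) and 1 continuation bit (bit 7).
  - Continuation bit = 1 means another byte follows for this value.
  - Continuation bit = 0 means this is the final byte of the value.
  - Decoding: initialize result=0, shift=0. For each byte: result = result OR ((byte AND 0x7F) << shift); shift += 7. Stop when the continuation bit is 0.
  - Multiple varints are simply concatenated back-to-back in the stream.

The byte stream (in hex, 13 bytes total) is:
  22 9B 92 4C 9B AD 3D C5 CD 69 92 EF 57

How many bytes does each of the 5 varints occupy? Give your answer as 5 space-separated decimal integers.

  byte[0]=0x22 cont=0 payload=0x22=34: acc |= 34<<0 -> acc=34 shift=7 [end]
Varint 1: bytes[0:1] = 22 -> value 34 (1 byte(s))
  byte[1]=0x9B cont=1 payload=0x1B=27: acc |= 27<<0 -> acc=27 shift=7
  byte[2]=0x92 cont=1 payload=0x12=18: acc |= 18<<7 -> acc=2331 shift=14
  byte[3]=0x4C cont=0 payload=0x4C=76: acc |= 76<<14 -> acc=1247515 shift=21 [end]
Varint 2: bytes[1:4] = 9B 92 4C -> value 1247515 (3 byte(s))
  byte[4]=0x9B cont=1 payload=0x1B=27: acc |= 27<<0 -> acc=27 shift=7
  byte[5]=0xAD cont=1 payload=0x2D=45: acc |= 45<<7 -> acc=5787 shift=14
  byte[6]=0x3D cont=0 payload=0x3D=61: acc |= 61<<14 -> acc=1005211 shift=21 [end]
Varint 3: bytes[4:7] = 9B AD 3D -> value 1005211 (3 byte(s))
  byte[7]=0xC5 cont=1 payload=0x45=69: acc |= 69<<0 -> acc=69 shift=7
  byte[8]=0xCD cont=1 payload=0x4D=77: acc |= 77<<7 -> acc=9925 shift=14
  byte[9]=0x69 cont=0 payload=0x69=105: acc |= 105<<14 -> acc=1730245 shift=21 [end]
Varint 4: bytes[7:10] = C5 CD 69 -> value 1730245 (3 byte(s))
  byte[10]=0x92 cont=1 payload=0x12=18: acc |= 18<<0 -> acc=18 shift=7
  byte[11]=0xEF cont=1 payload=0x6F=111: acc |= 111<<7 -> acc=14226 shift=14
  byte[12]=0x57 cont=0 payload=0x57=87: acc |= 87<<14 -> acc=1439634 shift=21 [end]
Varint 5: bytes[10:13] = 92 EF 57 -> value 1439634 (3 byte(s))

Answer: 1 3 3 3 3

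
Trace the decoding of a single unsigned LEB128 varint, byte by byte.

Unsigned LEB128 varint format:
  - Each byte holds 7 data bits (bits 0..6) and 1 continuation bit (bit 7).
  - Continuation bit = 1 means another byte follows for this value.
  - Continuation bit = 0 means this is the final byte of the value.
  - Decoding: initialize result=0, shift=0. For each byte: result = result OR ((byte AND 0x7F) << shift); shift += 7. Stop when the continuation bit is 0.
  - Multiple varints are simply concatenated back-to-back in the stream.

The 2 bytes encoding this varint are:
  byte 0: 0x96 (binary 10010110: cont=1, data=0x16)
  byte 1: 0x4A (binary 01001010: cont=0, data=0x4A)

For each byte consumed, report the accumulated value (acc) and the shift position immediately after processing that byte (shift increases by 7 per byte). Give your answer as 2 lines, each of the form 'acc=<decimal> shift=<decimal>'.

Answer: acc=22 shift=7
acc=9494 shift=14

Derivation:
byte 0=0x96: payload=0x16=22, contrib = 22<<0 = 22; acc -> 22, shift -> 7
byte 1=0x4A: payload=0x4A=74, contrib = 74<<7 = 9472; acc -> 9494, shift -> 14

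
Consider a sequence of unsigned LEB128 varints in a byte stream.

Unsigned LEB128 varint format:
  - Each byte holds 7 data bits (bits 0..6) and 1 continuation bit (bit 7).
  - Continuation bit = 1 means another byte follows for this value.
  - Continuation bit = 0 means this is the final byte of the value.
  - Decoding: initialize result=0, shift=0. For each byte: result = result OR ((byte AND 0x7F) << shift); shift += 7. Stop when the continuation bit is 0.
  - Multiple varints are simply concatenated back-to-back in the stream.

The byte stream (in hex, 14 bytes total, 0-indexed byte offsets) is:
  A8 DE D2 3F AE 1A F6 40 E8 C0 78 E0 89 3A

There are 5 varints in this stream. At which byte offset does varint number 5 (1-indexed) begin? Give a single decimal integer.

  byte[0]=0xA8 cont=1 payload=0x28=40: acc |= 40<<0 -> acc=40 shift=7
  byte[1]=0xDE cont=1 payload=0x5E=94: acc |= 94<<7 -> acc=12072 shift=14
  byte[2]=0xD2 cont=1 payload=0x52=82: acc |= 82<<14 -> acc=1355560 shift=21
  byte[3]=0x3F cont=0 payload=0x3F=63: acc |= 63<<21 -> acc=133476136 shift=28 [end]
Varint 1: bytes[0:4] = A8 DE D2 3F -> value 133476136 (4 byte(s))
  byte[4]=0xAE cont=1 payload=0x2E=46: acc |= 46<<0 -> acc=46 shift=7
  byte[5]=0x1A cont=0 payload=0x1A=26: acc |= 26<<7 -> acc=3374 shift=14 [end]
Varint 2: bytes[4:6] = AE 1A -> value 3374 (2 byte(s))
  byte[6]=0xF6 cont=1 payload=0x76=118: acc |= 118<<0 -> acc=118 shift=7
  byte[7]=0x40 cont=0 payload=0x40=64: acc |= 64<<7 -> acc=8310 shift=14 [end]
Varint 3: bytes[6:8] = F6 40 -> value 8310 (2 byte(s))
  byte[8]=0xE8 cont=1 payload=0x68=104: acc |= 104<<0 -> acc=104 shift=7
  byte[9]=0xC0 cont=1 payload=0x40=64: acc |= 64<<7 -> acc=8296 shift=14
  byte[10]=0x78 cont=0 payload=0x78=120: acc |= 120<<14 -> acc=1974376 shift=21 [end]
Varint 4: bytes[8:11] = E8 C0 78 -> value 1974376 (3 byte(s))
  byte[11]=0xE0 cont=1 payload=0x60=96: acc |= 96<<0 -> acc=96 shift=7
  byte[12]=0x89 cont=1 payload=0x09=9: acc |= 9<<7 -> acc=1248 shift=14
  byte[13]=0x3A cont=0 payload=0x3A=58: acc |= 58<<14 -> acc=951520 shift=21 [end]
Varint 5: bytes[11:14] = E0 89 3A -> value 951520 (3 byte(s))

Answer: 11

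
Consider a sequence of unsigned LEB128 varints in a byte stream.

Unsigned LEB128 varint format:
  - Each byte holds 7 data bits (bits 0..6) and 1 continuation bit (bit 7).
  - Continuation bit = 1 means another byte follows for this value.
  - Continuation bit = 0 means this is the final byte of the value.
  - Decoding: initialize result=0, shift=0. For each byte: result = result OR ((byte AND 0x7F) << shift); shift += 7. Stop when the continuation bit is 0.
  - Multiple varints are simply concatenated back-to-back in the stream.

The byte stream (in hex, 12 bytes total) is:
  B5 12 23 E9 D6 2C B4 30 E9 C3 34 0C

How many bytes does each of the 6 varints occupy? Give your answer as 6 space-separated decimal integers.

Answer: 2 1 3 2 3 1

Derivation:
  byte[0]=0xB5 cont=1 payload=0x35=53: acc |= 53<<0 -> acc=53 shift=7
  byte[1]=0x12 cont=0 payload=0x12=18: acc |= 18<<7 -> acc=2357 shift=14 [end]
Varint 1: bytes[0:2] = B5 12 -> value 2357 (2 byte(s))
  byte[2]=0x23 cont=0 payload=0x23=35: acc |= 35<<0 -> acc=35 shift=7 [end]
Varint 2: bytes[2:3] = 23 -> value 35 (1 byte(s))
  byte[3]=0xE9 cont=1 payload=0x69=105: acc |= 105<<0 -> acc=105 shift=7
  byte[4]=0xD6 cont=1 payload=0x56=86: acc |= 86<<7 -> acc=11113 shift=14
  byte[5]=0x2C cont=0 payload=0x2C=44: acc |= 44<<14 -> acc=732009 shift=21 [end]
Varint 3: bytes[3:6] = E9 D6 2C -> value 732009 (3 byte(s))
  byte[6]=0xB4 cont=1 payload=0x34=52: acc |= 52<<0 -> acc=52 shift=7
  byte[7]=0x30 cont=0 payload=0x30=48: acc |= 48<<7 -> acc=6196 shift=14 [end]
Varint 4: bytes[6:8] = B4 30 -> value 6196 (2 byte(s))
  byte[8]=0xE9 cont=1 payload=0x69=105: acc |= 105<<0 -> acc=105 shift=7
  byte[9]=0xC3 cont=1 payload=0x43=67: acc |= 67<<7 -> acc=8681 shift=14
  byte[10]=0x34 cont=0 payload=0x34=52: acc |= 52<<14 -> acc=860649 shift=21 [end]
Varint 5: bytes[8:11] = E9 C3 34 -> value 860649 (3 byte(s))
  byte[11]=0x0C cont=0 payload=0x0C=12: acc |= 12<<0 -> acc=12 shift=7 [end]
Varint 6: bytes[11:12] = 0C -> value 12 (1 byte(s))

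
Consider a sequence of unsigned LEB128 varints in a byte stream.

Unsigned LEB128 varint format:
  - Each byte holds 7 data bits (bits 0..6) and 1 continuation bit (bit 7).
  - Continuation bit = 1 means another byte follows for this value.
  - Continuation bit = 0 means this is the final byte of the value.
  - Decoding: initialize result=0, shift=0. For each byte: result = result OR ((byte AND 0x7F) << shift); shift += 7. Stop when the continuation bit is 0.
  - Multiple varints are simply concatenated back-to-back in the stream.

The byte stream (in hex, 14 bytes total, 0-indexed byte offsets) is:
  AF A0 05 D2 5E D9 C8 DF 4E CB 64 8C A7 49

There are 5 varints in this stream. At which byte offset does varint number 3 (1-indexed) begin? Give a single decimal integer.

  byte[0]=0xAF cont=1 payload=0x2F=47: acc |= 47<<0 -> acc=47 shift=7
  byte[1]=0xA0 cont=1 payload=0x20=32: acc |= 32<<7 -> acc=4143 shift=14
  byte[2]=0x05 cont=0 payload=0x05=5: acc |= 5<<14 -> acc=86063 shift=21 [end]
Varint 1: bytes[0:3] = AF A0 05 -> value 86063 (3 byte(s))
  byte[3]=0xD2 cont=1 payload=0x52=82: acc |= 82<<0 -> acc=82 shift=7
  byte[4]=0x5E cont=0 payload=0x5E=94: acc |= 94<<7 -> acc=12114 shift=14 [end]
Varint 2: bytes[3:5] = D2 5E -> value 12114 (2 byte(s))
  byte[5]=0xD9 cont=1 payload=0x59=89: acc |= 89<<0 -> acc=89 shift=7
  byte[6]=0xC8 cont=1 payload=0x48=72: acc |= 72<<7 -> acc=9305 shift=14
  byte[7]=0xDF cont=1 payload=0x5F=95: acc |= 95<<14 -> acc=1565785 shift=21
  byte[8]=0x4E cont=0 payload=0x4E=78: acc |= 78<<21 -> acc=165143641 shift=28 [end]
Varint 3: bytes[5:9] = D9 C8 DF 4E -> value 165143641 (4 byte(s))
  byte[9]=0xCB cont=1 payload=0x4B=75: acc |= 75<<0 -> acc=75 shift=7
  byte[10]=0x64 cont=0 payload=0x64=100: acc |= 100<<7 -> acc=12875 shift=14 [end]
Varint 4: bytes[9:11] = CB 64 -> value 12875 (2 byte(s))
  byte[11]=0x8C cont=1 payload=0x0C=12: acc |= 12<<0 -> acc=12 shift=7
  byte[12]=0xA7 cont=1 payload=0x27=39: acc |= 39<<7 -> acc=5004 shift=14
  byte[13]=0x49 cont=0 payload=0x49=73: acc |= 73<<14 -> acc=1201036 shift=21 [end]
Varint 5: bytes[11:14] = 8C A7 49 -> value 1201036 (3 byte(s))

Answer: 5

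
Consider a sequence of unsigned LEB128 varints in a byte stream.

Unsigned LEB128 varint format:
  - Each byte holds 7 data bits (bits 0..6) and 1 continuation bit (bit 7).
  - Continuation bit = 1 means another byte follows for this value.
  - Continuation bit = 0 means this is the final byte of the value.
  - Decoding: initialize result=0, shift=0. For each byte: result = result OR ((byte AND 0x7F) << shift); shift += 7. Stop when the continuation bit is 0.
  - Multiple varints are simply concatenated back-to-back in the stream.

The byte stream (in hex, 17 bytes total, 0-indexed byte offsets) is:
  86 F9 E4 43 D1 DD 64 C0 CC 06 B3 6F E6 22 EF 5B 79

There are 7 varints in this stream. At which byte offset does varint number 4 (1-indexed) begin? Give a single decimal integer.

Answer: 10

Derivation:
  byte[0]=0x86 cont=1 payload=0x06=6: acc |= 6<<0 -> acc=6 shift=7
  byte[1]=0xF9 cont=1 payload=0x79=121: acc |= 121<<7 -> acc=15494 shift=14
  byte[2]=0xE4 cont=1 payload=0x64=100: acc |= 100<<14 -> acc=1653894 shift=21
  byte[3]=0x43 cont=0 payload=0x43=67: acc |= 67<<21 -> acc=142163078 shift=28 [end]
Varint 1: bytes[0:4] = 86 F9 E4 43 -> value 142163078 (4 byte(s))
  byte[4]=0xD1 cont=1 payload=0x51=81: acc |= 81<<0 -> acc=81 shift=7
  byte[5]=0xDD cont=1 payload=0x5D=93: acc |= 93<<7 -> acc=11985 shift=14
  byte[6]=0x64 cont=0 payload=0x64=100: acc |= 100<<14 -> acc=1650385 shift=21 [end]
Varint 2: bytes[4:7] = D1 DD 64 -> value 1650385 (3 byte(s))
  byte[7]=0xC0 cont=1 payload=0x40=64: acc |= 64<<0 -> acc=64 shift=7
  byte[8]=0xCC cont=1 payload=0x4C=76: acc |= 76<<7 -> acc=9792 shift=14
  byte[9]=0x06 cont=0 payload=0x06=6: acc |= 6<<14 -> acc=108096 shift=21 [end]
Varint 3: bytes[7:10] = C0 CC 06 -> value 108096 (3 byte(s))
  byte[10]=0xB3 cont=1 payload=0x33=51: acc |= 51<<0 -> acc=51 shift=7
  byte[11]=0x6F cont=0 payload=0x6F=111: acc |= 111<<7 -> acc=14259 shift=14 [end]
Varint 4: bytes[10:12] = B3 6F -> value 14259 (2 byte(s))
  byte[12]=0xE6 cont=1 payload=0x66=102: acc |= 102<<0 -> acc=102 shift=7
  byte[13]=0x22 cont=0 payload=0x22=34: acc |= 34<<7 -> acc=4454 shift=14 [end]
Varint 5: bytes[12:14] = E6 22 -> value 4454 (2 byte(s))
  byte[14]=0xEF cont=1 payload=0x6F=111: acc |= 111<<0 -> acc=111 shift=7
  byte[15]=0x5B cont=0 payload=0x5B=91: acc |= 91<<7 -> acc=11759 shift=14 [end]
Varint 6: bytes[14:16] = EF 5B -> value 11759 (2 byte(s))
  byte[16]=0x79 cont=0 payload=0x79=121: acc |= 121<<0 -> acc=121 shift=7 [end]
Varint 7: bytes[16:17] = 79 -> value 121 (1 byte(s))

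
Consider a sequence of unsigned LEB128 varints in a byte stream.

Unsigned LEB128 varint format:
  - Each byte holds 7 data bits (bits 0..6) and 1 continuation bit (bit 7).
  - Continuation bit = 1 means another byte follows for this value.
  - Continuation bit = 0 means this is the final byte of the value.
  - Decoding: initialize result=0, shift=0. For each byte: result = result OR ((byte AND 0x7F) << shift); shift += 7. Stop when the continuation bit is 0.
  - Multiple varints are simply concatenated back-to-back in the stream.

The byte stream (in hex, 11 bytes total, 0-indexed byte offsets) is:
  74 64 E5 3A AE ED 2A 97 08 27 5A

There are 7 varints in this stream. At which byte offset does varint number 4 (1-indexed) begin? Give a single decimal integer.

  byte[0]=0x74 cont=0 payload=0x74=116: acc |= 116<<0 -> acc=116 shift=7 [end]
Varint 1: bytes[0:1] = 74 -> value 116 (1 byte(s))
  byte[1]=0x64 cont=0 payload=0x64=100: acc |= 100<<0 -> acc=100 shift=7 [end]
Varint 2: bytes[1:2] = 64 -> value 100 (1 byte(s))
  byte[2]=0xE5 cont=1 payload=0x65=101: acc |= 101<<0 -> acc=101 shift=7
  byte[3]=0x3A cont=0 payload=0x3A=58: acc |= 58<<7 -> acc=7525 shift=14 [end]
Varint 3: bytes[2:4] = E5 3A -> value 7525 (2 byte(s))
  byte[4]=0xAE cont=1 payload=0x2E=46: acc |= 46<<0 -> acc=46 shift=7
  byte[5]=0xED cont=1 payload=0x6D=109: acc |= 109<<7 -> acc=13998 shift=14
  byte[6]=0x2A cont=0 payload=0x2A=42: acc |= 42<<14 -> acc=702126 shift=21 [end]
Varint 4: bytes[4:7] = AE ED 2A -> value 702126 (3 byte(s))
  byte[7]=0x97 cont=1 payload=0x17=23: acc |= 23<<0 -> acc=23 shift=7
  byte[8]=0x08 cont=0 payload=0x08=8: acc |= 8<<7 -> acc=1047 shift=14 [end]
Varint 5: bytes[7:9] = 97 08 -> value 1047 (2 byte(s))
  byte[9]=0x27 cont=0 payload=0x27=39: acc |= 39<<0 -> acc=39 shift=7 [end]
Varint 6: bytes[9:10] = 27 -> value 39 (1 byte(s))
  byte[10]=0x5A cont=0 payload=0x5A=90: acc |= 90<<0 -> acc=90 shift=7 [end]
Varint 7: bytes[10:11] = 5A -> value 90 (1 byte(s))

Answer: 4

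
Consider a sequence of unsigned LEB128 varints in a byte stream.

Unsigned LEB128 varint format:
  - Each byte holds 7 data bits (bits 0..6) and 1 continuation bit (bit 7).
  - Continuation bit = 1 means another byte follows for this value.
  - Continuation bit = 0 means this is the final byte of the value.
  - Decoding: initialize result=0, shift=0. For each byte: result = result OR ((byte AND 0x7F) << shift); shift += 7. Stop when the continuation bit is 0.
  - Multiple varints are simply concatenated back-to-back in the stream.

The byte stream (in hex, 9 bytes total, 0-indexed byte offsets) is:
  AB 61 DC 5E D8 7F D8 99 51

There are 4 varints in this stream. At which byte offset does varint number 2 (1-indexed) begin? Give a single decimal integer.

Answer: 2

Derivation:
  byte[0]=0xAB cont=1 payload=0x2B=43: acc |= 43<<0 -> acc=43 shift=7
  byte[1]=0x61 cont=0 payload=0x61=97: acc |= 97<<7 -> acc=12459 shift=14 [end]
Varint 1: bytes[0:2] = AB 61 -> value 12459 (2 byte(s))
  byte[2]=0xDC cont=1 payload=0x5C=92: acc |= 92<<0 -> acc=92 shift=7
  byte[3]=0x5E cont=0 payload=0x5E=94: acc |= 94<<7 -> acc=12124 shift=14 [end]
Varint 2: bytes[2:4] = DC 5E -> value 12124 (2 byte(s))
  byte[4]=0xD8 cont=1 payload=0x58=88: acc |= 88<<0 -> acc=88 shift=7
  byte[5]=0x7F cont=0 payload=0x7F=127: acc |= 127<<7 -> acc=16344 shift=14 [end]
Varint 3: bytes[4:6] = D8 7F -> value 16344 (2 byte(s))
  byte[6]=0xD8 cont=1 payload=0x58=88: acc |= 88<<0 -> acc=88 shift=7
  byte[7]=0x99 cont=1 payload=0x19=25: acc |= 25<<7 -> acc=3288 shift=14
  byte[8]=0x51 cont=0 payload=0x51=81: acc |= 81<<14 -> acc=1330392 shift=21 [end]
Varint 4: bytes[6:9] = D8 99 51 -> value 1330392 (3 byte(s))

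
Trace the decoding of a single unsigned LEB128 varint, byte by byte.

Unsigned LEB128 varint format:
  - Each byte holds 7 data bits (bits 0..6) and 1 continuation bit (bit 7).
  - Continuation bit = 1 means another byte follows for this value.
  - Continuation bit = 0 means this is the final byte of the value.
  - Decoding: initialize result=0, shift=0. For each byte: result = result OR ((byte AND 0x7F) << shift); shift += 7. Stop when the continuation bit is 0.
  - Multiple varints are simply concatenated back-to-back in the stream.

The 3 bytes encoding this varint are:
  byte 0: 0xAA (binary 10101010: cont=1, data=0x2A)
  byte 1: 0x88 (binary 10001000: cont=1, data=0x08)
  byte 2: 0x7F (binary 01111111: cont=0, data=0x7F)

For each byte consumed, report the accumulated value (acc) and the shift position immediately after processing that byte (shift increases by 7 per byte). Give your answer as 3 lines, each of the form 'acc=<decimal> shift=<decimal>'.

byte 0=0xAA: payload=0x2A=42, contrib = 42<<0 = 42; acc -> 42, shift -> 7
byte 1=0x88: payload=0x08=8, contrib = 8<<7 = 1024; acc -> 1066, shift -> 14
byte 2=0x7F: payload=0x7F=127, contrib = 127<<14 = 2080768; acc -> 2081834, shift -> 21

Answer: acc=42 shift=7
acc=1066 shift=14
acc=2081834 shift=21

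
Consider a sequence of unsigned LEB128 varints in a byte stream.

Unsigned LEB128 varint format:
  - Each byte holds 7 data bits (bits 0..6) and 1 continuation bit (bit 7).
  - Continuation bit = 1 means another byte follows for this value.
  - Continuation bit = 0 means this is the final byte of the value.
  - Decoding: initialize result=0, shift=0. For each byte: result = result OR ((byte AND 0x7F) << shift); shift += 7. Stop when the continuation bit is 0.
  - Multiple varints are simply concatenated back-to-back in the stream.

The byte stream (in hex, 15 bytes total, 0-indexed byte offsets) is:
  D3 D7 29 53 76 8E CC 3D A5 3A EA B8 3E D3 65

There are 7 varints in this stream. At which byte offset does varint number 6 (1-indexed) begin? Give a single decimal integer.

Answer: 10

Derivation:
  byte[0]=0xD3 cont=1 payload=0x53=83: acc |= 83<<0 -> acc=83 shift=7
  byte[1]=0xD7 cont=1 payload=0x57=87: acc |= 87<<7 -> acc=11219 shift=14
  byte[2]=0x29 cont=0 payload=0x29=41: acc |= 41<<14 -> acc=682963 shift=21 [end]
Varint 1: bytes[0:3] = D3 D7 29 -> value 682963 (3 byte(s))
  byte[3]=0x53 cont=0 payload=0x53=83: acc |= 83<<0 -> acc=83 shift=7 [end]
Varint 2: bytes[3:4] = 53 -> value 83 (1 byte(s))
  byte[4]=0x76 cont=0 payload=0x76=118: acc |= 118<<0 -> acc=118 shift=7 [end]
Varint 3: bytes[4:5] = 76 -> value 118 (1 byte(s))
  byte[5]=0x8E cont=1 payload=0x0E=14: acc |= 14<<0 -> acc=14 shift=7
  byte[6]=0xCC cont=1 payload=0x4C=76: acc |= 76<<7 -> acc=9742 shift=14
  byte[7]=0x3D cont=0 payload=0x3D=61: acc |= 61<<14 -> acc=1009166 shift=21 [end]
Varint 4: bytes[5:8] = 8E CC 3D -> value 1009166 (3 byte(s))
  byte[8]=0xA5 cont=1 payload=0x25=37: acc |= 37<<0 -> acc=37 shift=7
  byte[9]=0x3A cont=0 payload=0x3A=58: acc |= 58<<7 -> acc=7461 shift=14 [end]
Varint 5: bytes[8:10] = A5 3A -> value 7461 (2 byte(s))
  byte[10]=0xEA cont=1 payload=0x6A=106: acc |= 106<<0 -> acc=106 shift=7
  byte[11]=0xB8 cont=1 payload=0x38=56: acc |= 56<<7 -> acc=7274 shift=14
  byte[12]=0x3E cont=0 payload=0x3E=62: acc |= 62<<14 -> acc=1023082 shift=21 [end]
Varint 6: bytes[10:13] = EA B8 3E -> value 1023082 (3 byte(s))
  byte[13]=0xD3 cont=1 payload=0x53=83: acc |= 83<<0 -> acc=83 shift=7
  byte[14]=0x65 cont=0 payload=0x65=101: acc |= 101<<7 -> acc=13011 shift=14 [end]
Varint 7: bytes[13:15] = D3 65 -> value 13011 (2 byte(s))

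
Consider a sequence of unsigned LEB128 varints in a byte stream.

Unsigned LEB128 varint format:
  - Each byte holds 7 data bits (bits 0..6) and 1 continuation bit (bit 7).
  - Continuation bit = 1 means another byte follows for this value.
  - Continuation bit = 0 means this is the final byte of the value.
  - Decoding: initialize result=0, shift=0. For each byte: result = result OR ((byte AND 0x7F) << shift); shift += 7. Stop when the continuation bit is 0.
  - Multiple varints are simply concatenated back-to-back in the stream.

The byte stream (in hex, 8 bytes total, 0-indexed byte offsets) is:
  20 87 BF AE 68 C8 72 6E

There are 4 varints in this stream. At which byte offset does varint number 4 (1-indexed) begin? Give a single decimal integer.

  byte[0]=0x20 cont=0 payload=0x20=32: acc |= 32<<0 -> acc=32 shift=7 [end]
Varint 1: bytes[0:1] = 20 -> value 32 (1 byte(s))
  byte[1]=0x87 cont=1 payload=0x07=7: acc |= 7<<0 -> acc=7 shift=7
  byte[2]=0xBF cont=1 payload=0x3F=63: acc |= 63<<7 -> acc=8071 shift=14
  byte[3]=0xAE cont=1 payload=0x2E=46: acc |= 46<<14 -> acc=761735 shift=21
  byte[4]=0x68 cont=0 payload=0x68=104: acc |= 104<<21 -> acc=218865543 shift=28 [end]
Varint 2: bytes[1:5] = 87 BF AE 68 -> value 218865543 (4 byte(s))
  byte[5]=0xC8 cont=1 payload=0x48=72: acc |= 72<<0 -> acc=72 shift=7
  byte[6]=0x72 cont=0 payload=0x72=114: acc |= 114<<7 -> acc=14664 shift=14 [end]
Varint 3: bytes[5:7] = C8 72 -> value 14664 (2 byte(s))
  byte[7]=0x6E cont=0 payload=0x6E=110: acc |= 110<<0 -> acc=110 shift=7 [end]
Varint 4: bytes[7:8] = 6E -> value 110 (1 byte(s))

Answer: 7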